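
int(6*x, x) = 3*x^2 + C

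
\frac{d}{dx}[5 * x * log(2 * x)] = 5*log(x) + 5*log(2) + 5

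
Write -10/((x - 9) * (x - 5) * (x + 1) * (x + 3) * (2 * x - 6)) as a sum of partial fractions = -5/(1152*(x + 3)) + 1/(96*(x + 1)) - 5/(288*(x - 3)) + 5/(384*(x - 5)) - 1/(576*(x - 9))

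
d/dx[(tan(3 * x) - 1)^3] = 9*(tan(3*x) - 1)^2/cos(3*x)^2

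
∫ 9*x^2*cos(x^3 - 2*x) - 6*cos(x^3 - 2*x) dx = 3*sin(x*(x^2 - 2)) + C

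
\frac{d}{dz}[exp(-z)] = -exp(-z)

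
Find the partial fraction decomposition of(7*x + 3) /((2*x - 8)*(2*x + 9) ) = 57/(34*(2*x + 9)) + 31/(34*(x - 4))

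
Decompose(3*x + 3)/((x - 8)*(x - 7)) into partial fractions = -24/(x - 7) + 27/(x - 8)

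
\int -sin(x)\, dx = cos(x) + C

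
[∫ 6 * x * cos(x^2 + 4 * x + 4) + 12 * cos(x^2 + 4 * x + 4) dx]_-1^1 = -3*sin(1) + 3*sin(9)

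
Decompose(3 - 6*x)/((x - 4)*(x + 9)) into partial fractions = -57/(13*(x + 9)) - 21/(13*(x - 4))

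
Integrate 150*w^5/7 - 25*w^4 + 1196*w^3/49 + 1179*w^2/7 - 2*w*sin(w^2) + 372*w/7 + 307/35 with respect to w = 25*w^6/7 - 5*w^5 + 299*w^4/49 + 393*w^3/7 + 186*w^2/7 + 307*w/35 + cos(w^2) + C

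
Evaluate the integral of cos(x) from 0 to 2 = sin(2)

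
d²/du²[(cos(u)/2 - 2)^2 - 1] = 2*cos(u) - cos(2*u)/2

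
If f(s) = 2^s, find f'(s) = 2^s*log(2)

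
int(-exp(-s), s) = exp(-s) + C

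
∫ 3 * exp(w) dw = 3*exp(w) + C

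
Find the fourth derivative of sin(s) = sin(s)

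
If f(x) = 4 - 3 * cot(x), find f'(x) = 3/sin(x)^2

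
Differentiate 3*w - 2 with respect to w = 3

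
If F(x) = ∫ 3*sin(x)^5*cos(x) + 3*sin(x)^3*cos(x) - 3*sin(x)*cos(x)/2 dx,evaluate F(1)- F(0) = (-3 + 2*sin(1)^4 + 3*sin(1)^2)*sin(1)^2/4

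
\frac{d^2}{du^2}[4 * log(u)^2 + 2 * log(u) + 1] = (6 - 8*log(u))/u^2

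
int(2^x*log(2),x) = 2^x + C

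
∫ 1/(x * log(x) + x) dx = log(log(x) + 1) + C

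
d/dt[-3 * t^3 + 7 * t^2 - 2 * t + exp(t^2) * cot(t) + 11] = -9*t^2 + 2*t*exp(t^2)/tan(t) + 14*t - exp(t^2)/sin(t)^2 - 2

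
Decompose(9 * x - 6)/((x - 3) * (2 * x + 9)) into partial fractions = 31/(5*(2*x + 9)) + 7/(5*(x - 3))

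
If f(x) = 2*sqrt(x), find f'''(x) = 3/(4*x^(5/2))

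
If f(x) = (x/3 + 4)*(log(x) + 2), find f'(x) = (x*log(x) + 3*x + 12)/(3*x)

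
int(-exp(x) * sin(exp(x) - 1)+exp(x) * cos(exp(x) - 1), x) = sqrt(2)*cos(-exp(x) + pi/4 + 1) + C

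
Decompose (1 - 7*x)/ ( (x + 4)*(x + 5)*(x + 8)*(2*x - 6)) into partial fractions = -19/(88*(x + 8)) + 3/(4*(x + 5)) - 29/(56*(x + 4)) - 5/(308*(x - 3))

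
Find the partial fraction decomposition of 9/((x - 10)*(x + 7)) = -9/(17*(x + 7)) + 9/(17*(x - 10))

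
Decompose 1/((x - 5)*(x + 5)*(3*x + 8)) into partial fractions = -9/(161*(3*x + 8)) + 1/(70*(x + 5)) + 1/(230*(x - 5))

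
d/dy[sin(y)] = cos(y)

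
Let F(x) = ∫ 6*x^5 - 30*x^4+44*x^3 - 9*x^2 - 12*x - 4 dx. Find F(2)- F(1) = -1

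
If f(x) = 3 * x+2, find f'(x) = 3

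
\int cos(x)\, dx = sin(x) + C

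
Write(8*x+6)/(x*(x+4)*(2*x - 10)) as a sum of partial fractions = -13/(36*(x + 4)) + 23/(45*(x - 5)) - 3/(20*x)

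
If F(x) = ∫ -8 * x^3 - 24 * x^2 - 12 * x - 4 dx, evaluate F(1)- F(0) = -20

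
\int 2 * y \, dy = y^2 + C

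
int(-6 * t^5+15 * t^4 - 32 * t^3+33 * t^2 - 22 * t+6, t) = -t^6 + 3*t^5 - 8*t^4 + 11*t^3 - 11*t^2 + 6*t + C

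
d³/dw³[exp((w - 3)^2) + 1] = 8*w^3*exp(w^2 - 6*w + 9) - 72*w^2*exp(w^2 - 6*w + 9) + 228*w*exp(w^2 - 6*w + 9) - 252*exp(w^2 - 6*w + 9)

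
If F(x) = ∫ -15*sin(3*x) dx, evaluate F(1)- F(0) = -5 + 5*cos(3)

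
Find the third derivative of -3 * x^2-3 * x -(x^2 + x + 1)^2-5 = -24*x - 12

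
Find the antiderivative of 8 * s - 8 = 4*s^2 - 8*s + C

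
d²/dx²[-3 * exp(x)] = -3*exp(x)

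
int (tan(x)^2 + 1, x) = tan(x) + C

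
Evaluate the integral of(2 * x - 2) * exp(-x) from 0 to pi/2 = -pi*exp(-pi/2)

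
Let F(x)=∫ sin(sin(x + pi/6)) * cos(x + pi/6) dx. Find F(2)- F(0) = -cos(sin(pi/6 + 2)) + cos(1/2)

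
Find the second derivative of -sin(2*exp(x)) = 2*(2*exp(x)*sin(2*exp(x)) - cos(2*exp(x)))*exp(x)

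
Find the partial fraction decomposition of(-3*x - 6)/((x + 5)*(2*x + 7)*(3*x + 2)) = -36/(221*(3*x + 2)) - 6/(17*(2*x + 7)) + 3/(13*(x + 5))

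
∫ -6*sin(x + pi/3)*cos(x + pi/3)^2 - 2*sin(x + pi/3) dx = 2*(cos(x + pi/3)^2 + 1)*cos(x + pi/3) + C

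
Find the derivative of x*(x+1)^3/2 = 2*x^3 + 9*x^2/2 + 3*x + 1/2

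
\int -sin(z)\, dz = cos(z) + C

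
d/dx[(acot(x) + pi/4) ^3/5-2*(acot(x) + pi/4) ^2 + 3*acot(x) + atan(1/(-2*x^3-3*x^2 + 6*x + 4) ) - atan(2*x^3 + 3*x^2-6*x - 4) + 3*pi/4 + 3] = (-48*acot(x)^2 - 24*pi*acot(x) + 320*acot(x) - 240 - 3*pi^2 + 80*pi)/(80*x^2 + 80)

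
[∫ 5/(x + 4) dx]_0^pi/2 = -5*log(4) + 5*log(pi/2 + 4)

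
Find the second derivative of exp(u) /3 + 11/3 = exp(u)/3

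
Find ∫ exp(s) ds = exp(s) + C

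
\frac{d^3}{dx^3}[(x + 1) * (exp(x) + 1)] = x*exp(x) + 4*exp(x)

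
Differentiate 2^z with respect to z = 2^z*log(2)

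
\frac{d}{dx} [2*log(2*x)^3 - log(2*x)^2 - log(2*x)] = (6*log(x)^2 - 2*log(x) + 12*log(2)*log(x) - 2*log(2) - 1 + 6*log(2)^2)/x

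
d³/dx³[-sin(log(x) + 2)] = -(3*sin(log(x) + 2) + cos(log(x) + 2))/x^3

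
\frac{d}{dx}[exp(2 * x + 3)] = 2*exp(2*x + 3)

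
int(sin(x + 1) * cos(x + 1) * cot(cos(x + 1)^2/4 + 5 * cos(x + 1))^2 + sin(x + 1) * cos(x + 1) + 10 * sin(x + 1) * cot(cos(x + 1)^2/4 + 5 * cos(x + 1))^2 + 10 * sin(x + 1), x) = 2*cot((cos(x + 1) + 20)*cos(x + 1)/4) + C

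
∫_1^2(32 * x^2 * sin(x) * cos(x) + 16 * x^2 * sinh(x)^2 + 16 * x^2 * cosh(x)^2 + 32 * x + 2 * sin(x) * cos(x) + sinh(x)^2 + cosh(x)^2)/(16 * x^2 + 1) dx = -log(17) - sinh(2)/2 + cos(2)/2 - cos(4)/2 + log(65) + sinh(4)/2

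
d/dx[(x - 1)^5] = 5*x^4 - 20*x^3 + 30*x^2 - 20*x + 5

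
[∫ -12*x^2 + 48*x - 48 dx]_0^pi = -32 - 4*(-2 + pi)^3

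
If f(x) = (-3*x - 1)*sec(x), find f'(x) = -3*x*tan(x)*sec(x) - tan(x)*sec(x) - 3*sec(x)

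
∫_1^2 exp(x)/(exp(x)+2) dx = -log(4 + 2*E) + log(4 + 2*exp(2))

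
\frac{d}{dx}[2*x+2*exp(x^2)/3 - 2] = 4*x*exp(x^2)/3 + 2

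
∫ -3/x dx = -3*log(x) + C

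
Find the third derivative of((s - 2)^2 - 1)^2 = 24*s - 48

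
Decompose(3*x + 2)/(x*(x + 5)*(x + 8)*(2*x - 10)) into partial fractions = 11/(312*(x + 8)) - 13/(300*(x + 5)) + 17/(1300*(x - 5)) - 1/(200*x)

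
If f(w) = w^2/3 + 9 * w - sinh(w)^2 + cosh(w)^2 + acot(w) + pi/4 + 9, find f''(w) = (2*w^4 + 4*w^2 + 6*w + 2)/(3*w^4 + 6*w^2 + 3)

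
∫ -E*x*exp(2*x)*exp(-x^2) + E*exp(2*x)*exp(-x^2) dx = exp(-x^2 + 2*x + 1)/2 + C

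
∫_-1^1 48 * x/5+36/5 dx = 72/5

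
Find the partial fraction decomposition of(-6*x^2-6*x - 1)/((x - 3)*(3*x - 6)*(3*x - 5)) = -83/(4*(3*x - 5)) + 37/(3*(x - 2)) - 73/(12*(x - 3))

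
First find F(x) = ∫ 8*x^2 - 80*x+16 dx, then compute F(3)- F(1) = -656/3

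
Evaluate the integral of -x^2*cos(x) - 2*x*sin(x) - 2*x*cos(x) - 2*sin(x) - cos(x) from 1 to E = -(1 + E)^2*sin(E) + 4*sin(1)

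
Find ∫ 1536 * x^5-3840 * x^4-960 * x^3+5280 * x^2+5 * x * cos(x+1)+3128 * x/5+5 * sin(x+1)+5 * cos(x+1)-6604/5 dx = 256*x^6 - 768*x^5 - 240*x^4 + 1760*x^3 + 1564*x^2/5 + 5*x*sin(x + 1) - 6604*x/5 + 5*sin(x + 1) + C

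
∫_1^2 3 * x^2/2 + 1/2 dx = 4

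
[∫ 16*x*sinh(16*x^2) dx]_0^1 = -1/2 + cosh(16)/2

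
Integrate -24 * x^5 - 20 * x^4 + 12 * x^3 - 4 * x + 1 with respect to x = -4*x^6 - 4*x^5 + 3*x^4 - 2*x^2 + x + C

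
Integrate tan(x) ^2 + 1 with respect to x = tan(x) + C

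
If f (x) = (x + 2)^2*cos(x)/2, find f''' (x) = x^2*sin(x)/2 + 2*x*sin(x) - 3*x*cos(x) - sin(x) - 6*cos(x)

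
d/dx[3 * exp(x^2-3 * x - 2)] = (6*x - 9)*exp(x^2 - 3*x - 2)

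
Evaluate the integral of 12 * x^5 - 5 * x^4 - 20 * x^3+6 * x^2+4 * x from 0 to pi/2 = (-pi + pi^3/8)*(-pi^2/4 - pi/2 + pi^3/4)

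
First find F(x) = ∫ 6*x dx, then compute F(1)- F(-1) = 0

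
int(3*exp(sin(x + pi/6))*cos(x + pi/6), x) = 3*exp(sin(x + pi/6)) + C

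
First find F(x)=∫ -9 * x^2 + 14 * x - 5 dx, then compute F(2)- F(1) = -5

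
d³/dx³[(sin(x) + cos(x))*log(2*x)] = sqrt(2)*(-x^3*log(x)*cos(x + pi/4) - x^3*log(2)*cos(x + pi/4) - 3*x^2*sin(x + pi/4) - 3*x*cos(x + pi/4) + 2*sin(x + pi/4))/x^3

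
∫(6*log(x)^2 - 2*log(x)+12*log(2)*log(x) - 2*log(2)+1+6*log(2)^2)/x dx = (2*log(2*x)^2 - log(2*x) + 1)*log(2*x) + C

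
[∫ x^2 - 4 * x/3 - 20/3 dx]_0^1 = -7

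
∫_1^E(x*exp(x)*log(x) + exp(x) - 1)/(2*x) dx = -1/2 + exp(E)/2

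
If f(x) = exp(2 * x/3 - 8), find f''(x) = 4*exp(2*x/3 - 8)/9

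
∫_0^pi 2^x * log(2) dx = -1 + 2^pi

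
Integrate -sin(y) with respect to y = cos(y) + C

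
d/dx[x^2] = 2*x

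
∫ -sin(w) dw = cos(w) + C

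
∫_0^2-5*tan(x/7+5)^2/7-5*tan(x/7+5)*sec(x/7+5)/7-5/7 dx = 5*tan(5) - 5/cos(37/7) - 5*tan(37/7) + 5/cos(5)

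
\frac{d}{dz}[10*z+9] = 10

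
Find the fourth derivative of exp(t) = exp(t)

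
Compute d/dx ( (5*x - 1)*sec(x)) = 5*x*tan(x)*sec(x) - tan(x)*sec(x) + 5*sec(x)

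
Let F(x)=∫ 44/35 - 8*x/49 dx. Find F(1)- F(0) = 288/245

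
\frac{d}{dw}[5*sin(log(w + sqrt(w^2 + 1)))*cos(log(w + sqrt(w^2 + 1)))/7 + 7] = 5*(w + sqrt(w^2 + 1))*cos(2*log(w + sqrt(w^2 + 1)))/(7*w^2 + 7*w*sqrt(w^2 + 1) + 7)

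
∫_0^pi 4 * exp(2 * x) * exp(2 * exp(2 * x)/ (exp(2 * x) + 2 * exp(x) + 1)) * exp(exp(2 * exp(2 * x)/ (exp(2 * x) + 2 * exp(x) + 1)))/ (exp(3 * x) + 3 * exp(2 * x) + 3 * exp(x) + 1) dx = -exp(exp(1/2)) + exp(exp(2*exp(2*pi)/(1 + exp(pi))^2))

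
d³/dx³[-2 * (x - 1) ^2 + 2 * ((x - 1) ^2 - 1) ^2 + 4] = 48*x - 48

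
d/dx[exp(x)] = exp(x)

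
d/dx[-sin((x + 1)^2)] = -2*(x + 1)*cos(x^2 + 2*x + 1)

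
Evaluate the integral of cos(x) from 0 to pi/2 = 1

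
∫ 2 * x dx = x^2 + C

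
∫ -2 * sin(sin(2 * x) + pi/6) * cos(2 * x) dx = cos(sin(2*x) + pi/6) + C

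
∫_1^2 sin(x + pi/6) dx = cos(pi/6 + 1) - cos(pi/6 + 2)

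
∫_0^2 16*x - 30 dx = -28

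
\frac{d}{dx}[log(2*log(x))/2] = 1/(2*x*log(x))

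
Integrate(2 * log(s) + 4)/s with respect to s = (log(s) + 2)^2 + C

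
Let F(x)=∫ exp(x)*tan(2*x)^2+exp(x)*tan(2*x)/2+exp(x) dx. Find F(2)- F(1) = E*(-tan(2) + E*tan(4))/2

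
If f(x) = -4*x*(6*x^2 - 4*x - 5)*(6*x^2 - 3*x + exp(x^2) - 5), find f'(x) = -48*x^4*exp(x^2) - 720*x^4 + 32*x^3*exp(x^2) + 672*x^3 - 32*x^2*exp(x^2) + 576*x^2 + 32*x*exp(x^2) - 280*x + 20*exp(x^2) - 100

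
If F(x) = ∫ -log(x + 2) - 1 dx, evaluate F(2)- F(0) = -6*log(2)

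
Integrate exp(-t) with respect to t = -exp(-t) + C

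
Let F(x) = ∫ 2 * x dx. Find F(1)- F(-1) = 0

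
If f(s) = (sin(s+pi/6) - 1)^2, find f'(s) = sin(2*s + pi/3) - 2*cos(s + pi/6)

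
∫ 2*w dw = w^2 + C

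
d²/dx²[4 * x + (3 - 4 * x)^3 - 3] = 288 - 384*x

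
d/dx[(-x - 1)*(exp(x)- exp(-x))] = (-x*exp(2*x) - x - 2*exp(2*x))*exp(-x)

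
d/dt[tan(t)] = cos(t)^(-2)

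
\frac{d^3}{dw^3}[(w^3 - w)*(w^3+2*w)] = 120*w^3 + 24*w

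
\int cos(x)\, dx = sin(x) + C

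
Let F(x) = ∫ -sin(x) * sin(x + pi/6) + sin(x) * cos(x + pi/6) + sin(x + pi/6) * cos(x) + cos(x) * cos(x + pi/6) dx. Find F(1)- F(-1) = (1 + sqrt(3))*sin(2)/2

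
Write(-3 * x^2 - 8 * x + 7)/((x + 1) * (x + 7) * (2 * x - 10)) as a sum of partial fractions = -7/(12*(x + 7)) - 1/(6*(x + 1)) - 3/(4*(x - 5))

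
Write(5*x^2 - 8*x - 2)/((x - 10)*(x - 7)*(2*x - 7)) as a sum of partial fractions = 125/(91*(2*x - 7)) - 187/(21*(x - 7)) + 418/(39*(x - 10))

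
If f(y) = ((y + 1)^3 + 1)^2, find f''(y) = 30*y^4 + 120*y^3 + 180*y^2 + 132*y + 42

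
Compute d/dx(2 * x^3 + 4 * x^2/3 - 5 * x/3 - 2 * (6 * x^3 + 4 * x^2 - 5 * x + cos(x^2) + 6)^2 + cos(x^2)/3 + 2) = -432*x^5 + 48*x^4*sin(x^2) - 480*x^4 + 32*x^3*sin(x^2) + 352*x^3 - 40*x^2*sin(x^2) - 72*x^2*cos(x^2) - 186*x^2 + 142*x*sin(x^2)/3 + 4*x*sin(2*x^2) - 32*x*cos(x^2) - 868*x/3 + 20*cos(x^2) + 355/3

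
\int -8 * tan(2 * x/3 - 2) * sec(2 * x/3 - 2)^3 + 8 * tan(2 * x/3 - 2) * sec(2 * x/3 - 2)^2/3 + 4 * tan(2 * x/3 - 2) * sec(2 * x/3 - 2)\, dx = 2*(-2*sec(2*x/3 - 2)^2 + sec(2*x/3 - 2) + 3)*sec(2*x/3 - 2) + C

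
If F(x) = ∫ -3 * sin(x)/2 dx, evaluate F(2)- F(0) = -3/2 + 3*cos(2)/2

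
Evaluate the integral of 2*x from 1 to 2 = 3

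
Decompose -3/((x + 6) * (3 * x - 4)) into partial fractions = -9/(22*(3*x - 4)) + 3/(22*(x + 6))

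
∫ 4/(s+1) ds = 4*log(s + 1) + C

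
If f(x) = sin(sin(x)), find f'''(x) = (3*sin(x)*sin(sin(x)) - cos(x)^2*cos(sin(x)) - cos(sin(x)))*cos(x)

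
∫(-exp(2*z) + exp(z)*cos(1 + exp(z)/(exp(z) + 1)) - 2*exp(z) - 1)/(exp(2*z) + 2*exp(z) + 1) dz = -z + sin((2*exp(z) + 1)/(exp(z) + 1)) + C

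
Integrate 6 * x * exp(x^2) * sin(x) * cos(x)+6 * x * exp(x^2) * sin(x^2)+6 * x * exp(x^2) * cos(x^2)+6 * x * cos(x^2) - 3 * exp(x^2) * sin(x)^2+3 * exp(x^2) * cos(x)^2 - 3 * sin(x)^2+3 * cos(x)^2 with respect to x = 3*(exp(x^2) + 1)*(sin(2*x) + 2*sin(x^2))/2 + C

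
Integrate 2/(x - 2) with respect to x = 2*log(x - 2) + C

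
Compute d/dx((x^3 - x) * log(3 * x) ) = 3*x^2*log(x) + x^2 + 3*x^2*log(3) - log(x) - log(3) - 1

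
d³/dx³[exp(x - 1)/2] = exp(x - 1)/2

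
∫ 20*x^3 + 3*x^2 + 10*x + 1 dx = 5*x^4 + x^3 + 5*x^2 + x + C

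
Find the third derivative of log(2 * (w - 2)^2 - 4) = (4*w^3 - 24*w^2 + 72*w - 80)/(w^6 - 12*w^5 + 54*w^4 - 112*w^3 + 108*w^2 - 48*w + 8)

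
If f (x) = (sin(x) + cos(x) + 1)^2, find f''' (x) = -8*cos(2*x) - 2*sqrt(2)*cos(x + pi/4)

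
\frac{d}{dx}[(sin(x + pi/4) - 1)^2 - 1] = cos(2*x) - 2*cos(x + pi/4)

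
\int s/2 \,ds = s^2/4 + C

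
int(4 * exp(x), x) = 4*exp(x) + C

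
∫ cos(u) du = sin(u) + C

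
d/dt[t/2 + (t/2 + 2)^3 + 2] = 3*t^2/8 + 3*t + 13/2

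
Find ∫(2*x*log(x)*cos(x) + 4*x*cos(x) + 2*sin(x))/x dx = (2*log(x) + 4)*sin(x) + C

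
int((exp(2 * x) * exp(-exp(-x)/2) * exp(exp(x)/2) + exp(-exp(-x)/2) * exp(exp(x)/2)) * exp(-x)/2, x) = exp(sinh(x)) + C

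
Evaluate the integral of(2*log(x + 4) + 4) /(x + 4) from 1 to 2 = -(log(5) + 2)^2 + (log(6) + 2)^2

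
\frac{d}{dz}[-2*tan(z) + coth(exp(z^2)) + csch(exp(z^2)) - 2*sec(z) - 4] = -2*z*exp(z^2)*cosh(exp(z^2))/sinh(exp(z^2))^2 - 2*z*exp(z^2)/sinh(exp(z^2))^2 - 2*sin(z)/cos(z)^2 - 2/cos(z)^2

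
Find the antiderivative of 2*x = x^2 + C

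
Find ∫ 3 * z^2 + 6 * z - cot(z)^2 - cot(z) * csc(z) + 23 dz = z^3 + 3*z^2 + 24*z + cot(z) + csc(z) + C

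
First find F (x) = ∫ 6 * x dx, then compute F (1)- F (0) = 3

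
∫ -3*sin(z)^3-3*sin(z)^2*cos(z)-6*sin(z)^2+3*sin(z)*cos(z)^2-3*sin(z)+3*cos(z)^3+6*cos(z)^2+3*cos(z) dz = (sqrt(2)*sin(z + pi/4) + 1)^3 + C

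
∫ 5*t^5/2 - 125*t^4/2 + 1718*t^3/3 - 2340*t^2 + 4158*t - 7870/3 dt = 5*t^6/12 - 25*t^5/2 + 859*t^4/6 - 780*t^3 + 2079*t^2 - 7870*t/3 + C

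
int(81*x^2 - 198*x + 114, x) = 27*x^3 - 99*x^2 + 114*x + C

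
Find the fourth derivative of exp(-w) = exp(-w)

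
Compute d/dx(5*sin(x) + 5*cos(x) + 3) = -5*sin(x) + 5*cos(x)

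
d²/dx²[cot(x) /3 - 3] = 2*cos(x)/(3*sin(x)^3)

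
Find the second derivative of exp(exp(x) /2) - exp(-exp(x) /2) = (-exp(2*x) + 2*exp(x) + 2*exp(x + exp(x)) + exp(2*x + exp(x)))*exp(-exp(x)/2)/4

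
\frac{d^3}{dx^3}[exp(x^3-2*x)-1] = 27*x^6*exp(x^3 - 2*x) - 54*x^4*exp(x^3 - 2*x) + 54*x^3*exp(x^3 - 2*x) + 36*x^2*exp(x^3 - 2*x) - 36*x*exp(x^3 - 2*x) - 2*exp(x^3 - 2*x)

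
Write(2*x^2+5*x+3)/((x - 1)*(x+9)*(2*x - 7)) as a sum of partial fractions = 36/(25*(2*x - 7)) + 12/(25*(x + 9)) - 1/(5*(x - 1))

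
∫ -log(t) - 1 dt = -t*log(t) + C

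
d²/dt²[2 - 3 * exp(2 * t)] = -12*exp(2*t)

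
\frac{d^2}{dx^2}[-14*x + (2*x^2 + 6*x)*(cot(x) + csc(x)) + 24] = -2*x^2/sin(x) + 4*x^2*cos(x)/sin(x)^3 + 4*x^2/sin(x)^3 - 6*x/sin(x) - 8*x*cos(x)/sin(x)^2 - 8*x/sin(x)^2 + 12*x*cos(x)/sin(x)^3 + 12*x/sin(x)^3 + 4/tan(x) + 4/sin(x) - 12*cos(x)/sin(x)^2 - 12/sin(x)^2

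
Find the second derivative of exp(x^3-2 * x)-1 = 9*x^4*exp(x^3 - 2*x) - 12*x^2*exp(x^3 - 2*x) + 6*x*exp(x^3 - 2*x) + 4*exp(x^3 - 2*x)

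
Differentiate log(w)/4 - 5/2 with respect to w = 1/(4*w)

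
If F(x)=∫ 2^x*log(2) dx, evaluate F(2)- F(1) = 2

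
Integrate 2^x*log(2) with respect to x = 2^x + C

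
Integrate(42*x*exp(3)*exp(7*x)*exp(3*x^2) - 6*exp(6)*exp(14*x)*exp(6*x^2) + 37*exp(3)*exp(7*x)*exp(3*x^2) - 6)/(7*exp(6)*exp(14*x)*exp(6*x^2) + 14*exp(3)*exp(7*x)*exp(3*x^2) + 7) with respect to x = (-2*(3*x - 10)*(exp(3*x^2 + 7*x + 3) + 1)/7 + exp(3*x^2 + 7*x + 3))/(exp(3*x^2 + 7*x + 3) + 1) + C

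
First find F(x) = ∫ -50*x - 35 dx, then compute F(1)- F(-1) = -70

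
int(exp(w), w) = exp(w) + C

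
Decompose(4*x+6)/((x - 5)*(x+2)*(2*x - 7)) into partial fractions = -80/(33*(2*x - 7)) - 2/(77*(x + 2)) + 26/(21*(x - 5))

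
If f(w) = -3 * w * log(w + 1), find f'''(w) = (3*w + 9)/(w^3 + 3*w^2 + 3*w + 1)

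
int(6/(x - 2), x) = 6*log(x - 2) + C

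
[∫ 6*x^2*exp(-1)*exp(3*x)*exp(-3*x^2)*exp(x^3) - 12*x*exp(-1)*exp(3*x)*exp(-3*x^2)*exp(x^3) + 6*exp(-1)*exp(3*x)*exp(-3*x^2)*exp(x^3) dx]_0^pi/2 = -2*exp(-1) + 2*exp((-1 + pi/2)^3)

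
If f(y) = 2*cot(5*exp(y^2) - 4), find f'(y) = -20*y*exp(y^2)/sin(5*exp(y^2) - 4)^2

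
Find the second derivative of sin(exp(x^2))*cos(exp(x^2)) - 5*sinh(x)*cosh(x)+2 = -8*x^2*exp(2*x^2)*sin(2*exp(x^2)) + 4*x^2*exp(x^2)*cos(2*exp(x^2)) + 2*exp(x^2)*cos(2*exp(x^2)) - 10*sinh(2*x)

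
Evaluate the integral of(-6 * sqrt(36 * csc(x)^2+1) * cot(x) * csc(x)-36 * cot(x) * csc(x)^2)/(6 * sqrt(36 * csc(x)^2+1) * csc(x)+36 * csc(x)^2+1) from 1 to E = -log((6 + sqrt(sin(1)^2 + 36))/sin(1)) + log((6 + sqrt(sin(E)^2 + 36))/sin(E))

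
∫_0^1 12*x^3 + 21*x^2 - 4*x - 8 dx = 0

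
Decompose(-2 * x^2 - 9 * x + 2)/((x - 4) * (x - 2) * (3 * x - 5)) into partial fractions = -167/(7*(3*x - 5)) + 12/(x - 2) - 33/(7*(x - 4))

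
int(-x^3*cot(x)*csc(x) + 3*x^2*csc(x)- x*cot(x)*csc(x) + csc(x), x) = x*(x^2 + 1)*csc(x) + C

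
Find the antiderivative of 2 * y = y^2 + C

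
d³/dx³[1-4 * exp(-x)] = 4*exp(-x)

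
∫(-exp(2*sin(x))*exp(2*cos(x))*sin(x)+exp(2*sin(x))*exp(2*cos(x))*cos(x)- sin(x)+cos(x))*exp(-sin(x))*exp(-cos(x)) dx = 2*sinh(sqrt(2)*sin(x + pi/4)) + C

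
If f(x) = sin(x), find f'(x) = cos(x)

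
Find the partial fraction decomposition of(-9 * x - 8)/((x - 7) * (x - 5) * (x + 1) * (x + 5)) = -37/(480*(x + 5)) + 1/(192*(x + 1)) + 53/(120*(x - 5)) - 71/(192*(x - 7))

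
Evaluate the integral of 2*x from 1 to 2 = 3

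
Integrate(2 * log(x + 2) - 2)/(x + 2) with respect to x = (log(x + 2) - 2)*log(x + 2) + C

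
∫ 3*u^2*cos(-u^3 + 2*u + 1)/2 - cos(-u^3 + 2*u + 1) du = -sin(-u^3 + 2*u + 1)/2 + C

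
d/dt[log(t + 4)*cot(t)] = (-t*log(t + 4)/sin(t)^2 - 4*log(t + 4)/sin(t)^2 + 1/tan(t))/(t + 4)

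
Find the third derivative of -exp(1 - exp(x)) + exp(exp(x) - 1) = (exp(3*x) - 3*exp(2*x) + exp(x) + exp(x + 2*exp(x) - 2) + 3*exp(2*x + 2*exp(x) - 2) + exp(3*x + 2*exp(x) - 2))*exp(1 - exp(x))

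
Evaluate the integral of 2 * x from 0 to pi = pi^2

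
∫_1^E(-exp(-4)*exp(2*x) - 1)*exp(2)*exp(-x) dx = -E - exp(-2 + E) + exp(-1) + exp(2 - E)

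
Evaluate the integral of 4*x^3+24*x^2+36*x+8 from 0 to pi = -1 + (-3 + (2 + pi)^2)^2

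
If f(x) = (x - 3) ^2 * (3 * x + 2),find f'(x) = 9*x^2 - 32*x + 15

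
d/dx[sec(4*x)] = 4*tan(4*x)*sec(4*x)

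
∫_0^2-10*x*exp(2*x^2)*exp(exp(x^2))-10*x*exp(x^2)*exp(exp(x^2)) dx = -5*exp(4 + exp(4)) + 5*E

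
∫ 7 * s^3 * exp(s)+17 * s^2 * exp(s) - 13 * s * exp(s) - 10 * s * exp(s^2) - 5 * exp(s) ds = -s*(-7*s^2 + 4*s + 5)*exp(s) - 5*exp(s^2) + C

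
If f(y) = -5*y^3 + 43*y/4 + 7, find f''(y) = -30*y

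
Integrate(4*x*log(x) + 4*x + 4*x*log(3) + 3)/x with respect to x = (4*x + 3)*log(3*x) + C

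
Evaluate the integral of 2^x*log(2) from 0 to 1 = 1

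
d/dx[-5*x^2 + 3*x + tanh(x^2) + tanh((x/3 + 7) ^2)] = -2*x*tanh(x^2)^2 - 2*x*tanh(x^2/9 + 14*x/3 + 49)^2/9 - 70*x/9 - 14*tanh(x^2/9 + 14*x/3 + 49)^2/3 + 23/3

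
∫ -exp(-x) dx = exp(-x) + C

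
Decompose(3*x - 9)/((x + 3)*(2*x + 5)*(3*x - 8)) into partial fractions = -9/(527*(3*x - 8)) + 66/(31*(2*x + 5)) - 18/(17*(x + 3))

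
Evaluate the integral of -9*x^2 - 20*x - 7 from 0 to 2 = -78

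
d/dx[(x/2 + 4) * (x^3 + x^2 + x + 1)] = 2*x^3 + 27*x^2/2 + 9*x + 9/2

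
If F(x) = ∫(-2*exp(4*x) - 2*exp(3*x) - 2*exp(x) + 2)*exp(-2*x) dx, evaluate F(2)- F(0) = -(-exp(-2) + exp(2))^2 - 2*exp(2) + 2*exp(-2)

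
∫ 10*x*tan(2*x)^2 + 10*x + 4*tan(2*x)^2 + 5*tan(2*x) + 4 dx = (5*x + 2)*tan(2*x) + C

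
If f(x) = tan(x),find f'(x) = cos(x)^(-2)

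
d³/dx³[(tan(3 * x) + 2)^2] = 648*tan(3*x)^5 + 648*tan(3*x)^4 + 1080*tan(3*x)^3 + 864*tan(3*x)^2 + 432*tan(3*x) + 216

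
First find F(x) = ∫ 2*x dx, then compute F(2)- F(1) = 3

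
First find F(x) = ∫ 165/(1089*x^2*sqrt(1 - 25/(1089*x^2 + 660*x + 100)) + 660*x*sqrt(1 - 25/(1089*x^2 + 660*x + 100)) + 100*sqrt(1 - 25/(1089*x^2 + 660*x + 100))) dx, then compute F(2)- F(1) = -asec(43/5) + asec(76/5)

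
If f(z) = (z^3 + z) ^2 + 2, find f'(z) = 6*z^5 + 8*z^3 + 2*z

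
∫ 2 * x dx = x^2 + C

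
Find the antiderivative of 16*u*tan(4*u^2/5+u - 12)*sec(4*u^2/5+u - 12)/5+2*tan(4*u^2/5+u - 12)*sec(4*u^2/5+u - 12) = 2*sec(4*u^2/5 + u - 12) + C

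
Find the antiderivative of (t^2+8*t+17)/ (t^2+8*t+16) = (t*(t + 4) - 1)/(t + 4) + C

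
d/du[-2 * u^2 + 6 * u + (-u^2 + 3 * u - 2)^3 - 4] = -6*u^5 + 45*u^4 - 132*u^3 + 189*u^2 - 136*u + 42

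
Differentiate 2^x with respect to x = 2^x*log(2)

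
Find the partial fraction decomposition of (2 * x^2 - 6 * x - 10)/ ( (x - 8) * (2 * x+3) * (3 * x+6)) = -14/(57*(2*x + 3)) + 1/(3*(x + 2)) + 7/(57*(x - 8))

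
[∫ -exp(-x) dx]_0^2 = -1 + exp(-2)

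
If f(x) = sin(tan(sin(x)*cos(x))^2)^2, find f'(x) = (sin(2*(x - 1 + cos(sin(2*x)/2)^(-2))) - sin(2*(x + 1 - 1/cos(sin(2*x)/2)^2)))*sin(sin(2*x)/2)/cos(sin(2*x)/2)^3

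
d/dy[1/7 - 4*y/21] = -4/21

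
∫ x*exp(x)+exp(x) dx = x*exp(x) + C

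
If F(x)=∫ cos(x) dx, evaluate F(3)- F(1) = -sin(1) + sin(3)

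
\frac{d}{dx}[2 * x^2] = 4*x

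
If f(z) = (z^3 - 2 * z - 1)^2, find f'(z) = 6*z^5 - 16*z^3 - 6*z^2 + 8*z + 4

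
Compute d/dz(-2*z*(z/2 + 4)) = -2*z - 8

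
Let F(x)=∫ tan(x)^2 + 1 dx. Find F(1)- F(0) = tan(1)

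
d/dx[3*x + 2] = 3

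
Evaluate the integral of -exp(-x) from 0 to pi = -1 + exp(-pi)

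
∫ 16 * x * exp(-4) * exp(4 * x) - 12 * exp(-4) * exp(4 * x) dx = 4*(x - 1)*exp(4*x - 4) + C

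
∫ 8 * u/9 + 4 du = 4*u^2/9 + 4*u + C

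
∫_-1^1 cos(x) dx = 2*sin(1)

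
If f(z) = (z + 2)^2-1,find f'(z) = 2*z + 4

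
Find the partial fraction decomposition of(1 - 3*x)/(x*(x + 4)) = -13/(4*(x + 4)) + 1/(4*x)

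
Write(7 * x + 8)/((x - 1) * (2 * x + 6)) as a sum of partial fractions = 13/(8*(x + 3)) + 15/(8*(x - 1))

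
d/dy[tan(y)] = cos(y)^(-2)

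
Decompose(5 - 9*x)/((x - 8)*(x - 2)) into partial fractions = 13/(6*(x - 2)) - 67/(6*(x - 8))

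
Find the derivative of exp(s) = exp(s)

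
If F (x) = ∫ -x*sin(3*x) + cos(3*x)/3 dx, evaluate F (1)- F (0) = cos(3)/3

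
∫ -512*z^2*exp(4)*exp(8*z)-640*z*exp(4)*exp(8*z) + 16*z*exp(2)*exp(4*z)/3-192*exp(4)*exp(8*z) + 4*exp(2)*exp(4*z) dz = 2*(2*z + 1)*(-24*(2*z + 1)*exp(8*z + 4) + exp(4*z + 2))/3 + C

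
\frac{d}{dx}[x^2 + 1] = 2*x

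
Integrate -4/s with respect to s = -4*log(s) + C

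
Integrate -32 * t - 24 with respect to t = -16*t^2 - 24*t + C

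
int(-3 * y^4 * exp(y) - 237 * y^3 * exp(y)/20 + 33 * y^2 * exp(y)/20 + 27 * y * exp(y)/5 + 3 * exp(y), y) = 3*y*(-20*y^3 + y^2 + 8*y + 20)*exp(y)/20 + C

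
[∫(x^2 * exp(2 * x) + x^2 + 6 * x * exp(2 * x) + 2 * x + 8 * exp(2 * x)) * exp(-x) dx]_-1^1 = -10*exp(-1) + 10*E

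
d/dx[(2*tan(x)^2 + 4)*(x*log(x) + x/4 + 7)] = 4*x*log(x)*sin(x)/cos(x)^3 + x*sin(x)/cos(x)^3 + 2*log(x) + 2*log(x)/cos(x)^2 + 28*sin(x)/cos(x)^3 + 5/2 + 5/(2*cos(x)^2)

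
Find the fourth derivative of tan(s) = 24*tan(s)^5 + 40*tan(s)^3 + 16*tan(s)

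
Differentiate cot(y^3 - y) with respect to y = (1 - 3*y^2)/sin(y*(y^2 - 1))^2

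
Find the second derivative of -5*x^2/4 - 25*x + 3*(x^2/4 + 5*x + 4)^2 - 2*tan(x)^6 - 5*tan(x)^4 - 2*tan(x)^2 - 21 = 9*x^2/4 + 45*x - 84*tan(x)^8 - 244*tan(x)^6 - 232*tan(x)^4 - 76*tan(x)^2 + 311/2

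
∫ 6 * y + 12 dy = 3*y^2 + 12*y + C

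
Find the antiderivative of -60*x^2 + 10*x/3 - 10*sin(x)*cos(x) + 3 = -20*x^3 + 5*x^2/3 + 3*x - 5*sin(x)^2 + C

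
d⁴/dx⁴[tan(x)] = 24*tan(x)^5 + 40*tan(x)^3 + 16*tan(x)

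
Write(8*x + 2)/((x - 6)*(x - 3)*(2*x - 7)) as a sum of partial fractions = -24/(2*x - 7) + 26/(3*(x - 3)) + 10/(3*(x - 6))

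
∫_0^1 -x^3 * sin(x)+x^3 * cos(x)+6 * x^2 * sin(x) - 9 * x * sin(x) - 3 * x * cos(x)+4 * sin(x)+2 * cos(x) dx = 1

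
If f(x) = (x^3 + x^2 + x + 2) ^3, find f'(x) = 9*x^8 + 24*x^7 + 42*x^6 + 78*x^5 + 90*x^4 + 84*x^3 + 75*x^2 + 36*x + 12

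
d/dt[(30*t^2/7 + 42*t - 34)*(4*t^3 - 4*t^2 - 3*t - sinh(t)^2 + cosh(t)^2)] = 600*t^4/7 + 4224*t^3/7 - 6654*t^2/7 + 200*t/7 + 144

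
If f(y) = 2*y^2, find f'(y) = 4*y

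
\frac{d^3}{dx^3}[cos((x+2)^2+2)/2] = 4*x^3*sin(x^2 + 4*x + 6) + 24*x^2*sin(x^2 + 4*x + 6) + 48*x*sin(x^2 + 4*x + 6) - 6*x*cos(x^2 + 4*x + 6) + 32*sin(x^2 + 4*x + 6) - 12*cos(x^2 + 4*x + 6)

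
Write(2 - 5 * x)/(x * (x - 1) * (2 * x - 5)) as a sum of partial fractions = -14/(5*(2*x - 5)) + 1/(x - 1) + 2/(5*x)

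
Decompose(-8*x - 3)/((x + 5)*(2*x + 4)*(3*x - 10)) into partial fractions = -267/(800*(3*x - 10)) + 37/(150*(x + 5)) - 13/(96*(x + 2))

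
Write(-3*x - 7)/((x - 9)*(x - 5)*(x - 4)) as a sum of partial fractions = -19/(5*(x - 4)) + 11/(2*(x - 5)) - 17/(10*(x - 9))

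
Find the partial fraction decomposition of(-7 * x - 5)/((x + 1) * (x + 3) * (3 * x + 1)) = -3/(2*(3*x + 1)) + 1/(x + 3) - 1/(2*(x + 1))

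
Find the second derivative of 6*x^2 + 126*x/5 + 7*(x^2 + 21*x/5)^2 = 84*x^2 + 1764*x/5 + 6474/25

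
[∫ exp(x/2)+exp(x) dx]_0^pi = -3 + 2*exp(pi/2) + exp(pi)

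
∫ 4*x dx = 2*x^2 + C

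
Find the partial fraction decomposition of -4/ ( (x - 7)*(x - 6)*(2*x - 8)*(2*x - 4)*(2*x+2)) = -1/(1680*(x + 1)) + 1/(240*(x - 2)) - 1/(120*(x - 4)) + 1/(112*(x - 6)) - 1/(240*(x - 7))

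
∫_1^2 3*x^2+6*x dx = 16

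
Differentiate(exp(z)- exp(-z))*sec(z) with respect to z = sqrt(2)*(exp(2*z)*sin(z + pi/4) + cos(z + pi/4))*exp(-z)/cos(z)^2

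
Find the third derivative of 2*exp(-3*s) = -54*exp(-3*s)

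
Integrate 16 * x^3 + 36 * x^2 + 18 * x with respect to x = 4*x^4 + 12*x^3 + 9*x^2 + C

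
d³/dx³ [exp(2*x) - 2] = 8*exp(2*x)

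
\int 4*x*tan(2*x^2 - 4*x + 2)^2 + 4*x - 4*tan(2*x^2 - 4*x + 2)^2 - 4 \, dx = tan(2*(x - 1)^2) + C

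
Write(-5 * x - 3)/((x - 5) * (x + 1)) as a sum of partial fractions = -1/(3*(x + 1)) - 14/(3*(x - 5))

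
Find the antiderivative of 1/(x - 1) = log(3 - 3*x) + C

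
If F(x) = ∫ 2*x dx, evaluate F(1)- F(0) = 1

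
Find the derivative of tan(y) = cos(y)^(-2)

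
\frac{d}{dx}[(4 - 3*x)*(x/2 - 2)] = 8 - 3*x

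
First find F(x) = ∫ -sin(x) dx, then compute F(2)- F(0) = -1 + cos(2)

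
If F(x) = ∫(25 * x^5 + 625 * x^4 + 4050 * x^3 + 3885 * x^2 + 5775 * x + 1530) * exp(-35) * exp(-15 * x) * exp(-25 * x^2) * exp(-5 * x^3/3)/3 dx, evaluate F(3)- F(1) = -350*exp(-350) + 230*exp(-230/3)/3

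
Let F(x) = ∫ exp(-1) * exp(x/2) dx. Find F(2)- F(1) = 2 - 2*exp(-1/2)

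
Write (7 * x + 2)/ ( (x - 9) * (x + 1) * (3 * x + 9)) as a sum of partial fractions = -19/(72*(x + 3)) + 1/(12*(x + 1)) + 13/(72*(x - 9))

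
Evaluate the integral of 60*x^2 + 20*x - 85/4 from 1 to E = -85*E/4 - 35/4 + 10*exp(2) + 20*exp(3)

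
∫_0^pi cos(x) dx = 0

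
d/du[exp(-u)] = -exp(-u)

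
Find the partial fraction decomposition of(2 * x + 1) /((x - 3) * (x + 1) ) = 1/(4*(x + 1)) + 7/(4*(x - 3))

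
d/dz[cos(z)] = -sin(z)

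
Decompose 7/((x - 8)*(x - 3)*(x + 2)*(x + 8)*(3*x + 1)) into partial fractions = 567/(28750*(3*x + 1)) + 7/(24288*(x + 8)) - 7/(1500*(x + 2)) - 7/(2750*(x - 3)) + 7/(20000*(x - 8))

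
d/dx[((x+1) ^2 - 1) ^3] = 6*x^5 + 30*x^4 + 48*x^3 + 24*x^2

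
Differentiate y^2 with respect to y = 2*y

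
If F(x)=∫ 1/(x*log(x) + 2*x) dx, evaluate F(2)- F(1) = -log(4) + log(2*log(2) + 4)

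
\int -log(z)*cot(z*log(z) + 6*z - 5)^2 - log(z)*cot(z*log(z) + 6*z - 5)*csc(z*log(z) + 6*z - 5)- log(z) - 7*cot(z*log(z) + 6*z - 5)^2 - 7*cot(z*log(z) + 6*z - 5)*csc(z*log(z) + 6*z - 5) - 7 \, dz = cot(z*log(z) + 6*z - 5) + csc(z*log(z) + 6*z - 5) + C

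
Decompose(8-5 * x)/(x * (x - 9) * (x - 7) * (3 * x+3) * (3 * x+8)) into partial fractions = 72/(5075*(3*x + 8)) - 13/(1200*(x + 1)) + 9/(3248*(x - 7)) - 37/(18900*(x - 9)) + 1/(189*x)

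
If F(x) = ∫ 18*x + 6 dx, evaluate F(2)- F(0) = 48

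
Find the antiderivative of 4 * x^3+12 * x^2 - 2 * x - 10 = x^4 + 4*x^3 - x^2 - 10*x + C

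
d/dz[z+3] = 1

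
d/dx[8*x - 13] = 8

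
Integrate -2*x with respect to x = -x^2 + C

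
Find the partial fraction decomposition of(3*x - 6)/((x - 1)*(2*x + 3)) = 21/(5*(2*x + 3)) - 3/(5*(x - 1))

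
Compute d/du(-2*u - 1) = -2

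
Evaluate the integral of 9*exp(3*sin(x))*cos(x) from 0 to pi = 0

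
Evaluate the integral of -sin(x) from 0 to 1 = -1 + cos(1)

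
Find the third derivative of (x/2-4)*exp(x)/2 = x*exp(x)/4 - 5*exp(x)/4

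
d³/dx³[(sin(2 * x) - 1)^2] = -32*sin(4*x) + 16*cos(2*x)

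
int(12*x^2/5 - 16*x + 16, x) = 4*x^3/5 - 8*x^2 + 16*x + C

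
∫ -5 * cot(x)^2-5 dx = 5*cot(x) + C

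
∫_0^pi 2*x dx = pi^2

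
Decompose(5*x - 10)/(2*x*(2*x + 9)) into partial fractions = 65/(18*(2*x + 9)) - 5/(9*x)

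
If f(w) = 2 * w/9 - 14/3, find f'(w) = 2/9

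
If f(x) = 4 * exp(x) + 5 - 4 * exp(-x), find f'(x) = (4*exp(2*x) + 4)*exp(-x)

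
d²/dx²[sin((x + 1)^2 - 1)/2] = -2*x^2*sin(x*(x + 2)) - 4*x*sin(x*(x + 2)) - 2*sin(x*(x + 2)) + cos(x*(x + 2))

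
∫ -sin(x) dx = cos(x) + C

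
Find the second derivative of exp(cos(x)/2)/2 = (sin(x)^2 - 2*cos(x))*exp(cos(x)/2)/8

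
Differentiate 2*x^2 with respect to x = 4*x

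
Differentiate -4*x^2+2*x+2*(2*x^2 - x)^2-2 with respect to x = 32*x^3 - 24*x^2 - 4*x + 2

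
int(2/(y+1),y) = 2*log(y + 1) + C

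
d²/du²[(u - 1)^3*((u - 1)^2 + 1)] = 20*u^3 - 60*u^2 + 66*u - 26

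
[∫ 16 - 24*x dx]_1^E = 4*E*(4 - 3*E) - 4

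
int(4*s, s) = 2*s^2 + C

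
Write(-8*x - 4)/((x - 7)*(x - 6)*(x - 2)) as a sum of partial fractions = -1/(x - 2) + 13/(x - 6) - 12/(x - 7)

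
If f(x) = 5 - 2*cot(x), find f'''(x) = 12*cot(x)^4 + 16*cot(x)^2 + 4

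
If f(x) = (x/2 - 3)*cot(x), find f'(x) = -x/(2*sin(x)^2) + 1/(2*tan(x)) + 3/sin(x)^2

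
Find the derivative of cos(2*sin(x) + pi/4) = -2*sin(2*sin(x) + pi/4)*cos(x)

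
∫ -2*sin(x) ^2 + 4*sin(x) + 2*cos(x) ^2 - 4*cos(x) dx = (sqrt(2)*sin(x + pi/4) - 2)^2 + C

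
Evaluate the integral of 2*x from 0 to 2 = 4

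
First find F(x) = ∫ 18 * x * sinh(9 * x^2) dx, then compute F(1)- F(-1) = 0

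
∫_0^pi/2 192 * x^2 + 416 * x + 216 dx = -80 - 4*pi + (4 + 2*pi)^2 + (4 + 2*pi)^3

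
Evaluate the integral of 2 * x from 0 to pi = pi^2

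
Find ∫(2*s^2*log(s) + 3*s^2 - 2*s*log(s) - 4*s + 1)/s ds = (s - 1)^2*(log(s) + 1) + C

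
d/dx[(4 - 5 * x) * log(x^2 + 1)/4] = (-5*x^2*log(x^2 + 1) - 10*x^2 + 8*x - 5*log(x^2 + 1))/(4*x^2 + 4)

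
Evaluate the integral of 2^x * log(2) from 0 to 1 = 1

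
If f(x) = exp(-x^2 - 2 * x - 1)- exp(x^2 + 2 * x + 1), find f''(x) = (-4*x^2*exp(2*x^2 + 4*x + 2) + 4*x^2 - 8*x*exp(2*x^2 + 4*x + 2) + 8*x - 6*exp(2*x^2 + 4*x + 2) + 2)*exp(-x^2 - 2*x - 1)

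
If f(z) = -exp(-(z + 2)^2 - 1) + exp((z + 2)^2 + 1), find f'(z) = (2*z*exp(2*z^2 + 8*z + 10) + 2*z + 4*exp(2*z^2 + 8*z + 10) + 4)*exp(-z^2 - 4*z - 5)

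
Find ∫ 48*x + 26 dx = 24*x^2 + 26*x + C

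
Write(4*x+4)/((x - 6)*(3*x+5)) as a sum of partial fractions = 8/(23*(3*x + 5)) + 28/(23*(x - 6))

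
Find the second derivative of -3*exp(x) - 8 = -3*exp(x)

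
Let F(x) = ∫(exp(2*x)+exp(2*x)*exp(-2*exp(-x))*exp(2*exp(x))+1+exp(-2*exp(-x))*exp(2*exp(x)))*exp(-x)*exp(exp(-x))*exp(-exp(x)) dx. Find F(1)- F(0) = -exp(-E + exp(-1)) + exp(E - exp(-1))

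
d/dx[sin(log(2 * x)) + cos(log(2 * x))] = sqrt(2)*cos(log(x) + log(2) + pi/4)/x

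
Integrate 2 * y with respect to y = y^2 + C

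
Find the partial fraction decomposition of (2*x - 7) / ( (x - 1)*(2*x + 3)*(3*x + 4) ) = 87/(7*(3*x + 4)) - 8/(2*x + 3) - 1/(7*(x - 1))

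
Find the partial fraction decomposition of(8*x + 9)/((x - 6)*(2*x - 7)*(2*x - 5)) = 29/(7*(2*x - 5)) - 37/(5*(2*x - 7)) + 57/(35*(x - 6))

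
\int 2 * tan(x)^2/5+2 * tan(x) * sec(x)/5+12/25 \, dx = 2*x/25 + 2*tan(x)/5 + 2*sec(x)/5 + C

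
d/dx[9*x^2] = 18*x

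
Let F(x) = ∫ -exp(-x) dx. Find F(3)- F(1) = -exp(-1) + exp(-3)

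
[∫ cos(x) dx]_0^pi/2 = 1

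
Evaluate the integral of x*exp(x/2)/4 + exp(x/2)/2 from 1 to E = -exp(1/2)/2 + exp(1 + E/2)/2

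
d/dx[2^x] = 2^x*log(2)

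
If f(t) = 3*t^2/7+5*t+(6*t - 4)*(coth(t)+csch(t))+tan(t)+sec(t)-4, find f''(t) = 6*t/sinh(t) + 12*t*cosh(t)/sinh(t)^3 + 12*t/sinh(t)^3 + 2*tan(t)^3 + 2*tan(t)^2*sec(t) + 2*tan(t) + sec(t) + 6/7 - 4/sinh(t) - 12*cosh(t)/sinh(t)^2 - 12/sinh(t)^2 - 8*cosh(t)/sinh(t)^3 - 8/sinh(t)^3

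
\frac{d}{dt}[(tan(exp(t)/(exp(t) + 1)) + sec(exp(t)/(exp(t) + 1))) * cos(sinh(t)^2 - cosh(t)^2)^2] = -(sin(exp(t)/(exp(t) + 1))*sin(sinh(t)^2 - cosh(t)^2)^2 - sin(exp(t)/(exp(t) + 1)) + sin(sinh(t)^2 - cosh(t)^2)^2 - 1)*exp(t)/((exp(2*t) + 2*exp(t) + 1)*cos(exp(t)/(exp(t) + 1))^2)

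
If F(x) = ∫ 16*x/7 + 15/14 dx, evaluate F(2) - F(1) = 9/2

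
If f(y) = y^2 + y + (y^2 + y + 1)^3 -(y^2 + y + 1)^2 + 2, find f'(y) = 6*y^5 + 15*y^4 + 20*y^3 + 15*y^2 + 8*y + 2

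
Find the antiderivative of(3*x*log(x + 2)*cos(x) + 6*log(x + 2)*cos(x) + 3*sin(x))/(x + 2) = 3*log(x + 2)*sin(x) + C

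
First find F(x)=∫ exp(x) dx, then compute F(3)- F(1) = -E + exp(3)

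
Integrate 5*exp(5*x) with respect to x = exp(5*x) + C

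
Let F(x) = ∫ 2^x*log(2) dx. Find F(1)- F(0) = 1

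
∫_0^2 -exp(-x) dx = -1 + exp(-2)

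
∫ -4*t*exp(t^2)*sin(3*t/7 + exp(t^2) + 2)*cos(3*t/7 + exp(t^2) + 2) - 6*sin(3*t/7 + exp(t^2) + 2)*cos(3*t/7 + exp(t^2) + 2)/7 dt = cos(3*t/7 + exp(t^2) + 2)^2 + C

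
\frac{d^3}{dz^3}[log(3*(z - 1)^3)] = 6/(z^3 - 3*z^2 + 3*z - 1)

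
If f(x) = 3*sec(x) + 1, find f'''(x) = 3*(-1 + 6/cos(x)^2)*sin(x)/cos(x)^2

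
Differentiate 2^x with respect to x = 2^x*log(2)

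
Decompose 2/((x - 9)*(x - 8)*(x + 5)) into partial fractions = 1/(91*(x + 5)) - 2/(13*(x - 8)) + 1/(7*(x - 9))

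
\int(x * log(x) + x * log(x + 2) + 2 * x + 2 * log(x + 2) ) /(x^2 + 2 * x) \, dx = (log(x) + 2)*log(x + 2) + C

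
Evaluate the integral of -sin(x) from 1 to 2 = -cos(1) + cos(2)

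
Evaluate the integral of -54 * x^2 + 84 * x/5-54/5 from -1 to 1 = -288/5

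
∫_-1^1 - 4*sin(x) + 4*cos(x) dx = 8*sin(1)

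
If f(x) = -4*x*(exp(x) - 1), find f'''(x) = -4*x*exp(x) - 12*exp(x)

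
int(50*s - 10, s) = 25*s^2 - 10*s + C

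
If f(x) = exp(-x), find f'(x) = -exp(-x)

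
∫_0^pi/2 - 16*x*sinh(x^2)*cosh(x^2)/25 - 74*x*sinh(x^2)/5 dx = -37*cosh(pi^2/4)/5 - 4*sinh(pi^2/4)^2/25 + 37/5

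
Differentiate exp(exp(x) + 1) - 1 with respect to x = exp(x + exp(x) + 1)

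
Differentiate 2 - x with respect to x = -1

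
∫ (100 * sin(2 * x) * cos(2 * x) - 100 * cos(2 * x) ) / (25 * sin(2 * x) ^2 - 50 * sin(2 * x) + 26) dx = log(25*(sin(2*x) - 1)^2 + 1) + C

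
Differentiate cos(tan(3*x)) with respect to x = -3*sin(tan(3*x))/cos(3*x)^2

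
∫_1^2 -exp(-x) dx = -exp(-1) + exp(-2)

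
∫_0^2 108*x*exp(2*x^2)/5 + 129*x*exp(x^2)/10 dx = -3*exp(4)/4 - 57/4 + 3*(-3*exp(4) - 2)^2/5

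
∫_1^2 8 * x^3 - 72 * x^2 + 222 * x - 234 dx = -39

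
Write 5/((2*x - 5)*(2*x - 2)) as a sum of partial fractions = 5/(3*(2*x - 5)) - 5/(6*(x - 1))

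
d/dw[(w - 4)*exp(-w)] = (5 - w)*exp(-w)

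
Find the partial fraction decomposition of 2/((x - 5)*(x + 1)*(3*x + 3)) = -1/(54*(x + 1)) - 1/(9*(x + 1)^2) + 1/(54*(x - 5))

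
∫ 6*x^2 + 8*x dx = 2*x^3 + 4*x^2 + C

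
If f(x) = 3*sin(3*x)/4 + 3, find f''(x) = -27*sin(3*x)/4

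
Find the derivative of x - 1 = 1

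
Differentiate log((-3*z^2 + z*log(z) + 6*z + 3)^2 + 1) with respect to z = (36*z^3 - 18*z^2*log(z) - 114*z^2 + 2*z*log(z)^2 + 26*z*log(z) + 48*z + 6*log(z) + 42)/(9*z^4 - 6*z^3*log(z) - 36*z^3 + z^2*log(z)^2 + 12*z^2*log(z) + 18*z^2 + 6*z*log(z) + 36*z + 10)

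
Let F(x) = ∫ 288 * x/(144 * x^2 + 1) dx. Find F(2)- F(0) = log(577)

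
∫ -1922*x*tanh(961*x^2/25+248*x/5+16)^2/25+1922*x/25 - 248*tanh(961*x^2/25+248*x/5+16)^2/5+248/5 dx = tanh((31*x + 20)^2/25) + C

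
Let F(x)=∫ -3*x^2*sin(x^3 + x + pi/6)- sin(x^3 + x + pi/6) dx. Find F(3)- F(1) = cos(pi/6 + 30) - cos(pi/6 + 2)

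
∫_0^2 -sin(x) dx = -1 + cos(2)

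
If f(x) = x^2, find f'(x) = 2*x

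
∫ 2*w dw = w^2 + C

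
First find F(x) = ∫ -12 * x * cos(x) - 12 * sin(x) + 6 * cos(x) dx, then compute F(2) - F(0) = -18*sin(2)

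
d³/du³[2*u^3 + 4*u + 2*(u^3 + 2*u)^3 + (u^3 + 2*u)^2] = 1008*u^6 + 2520*u^4 + 120*u^3 + 1440*u^2 + 96*u + 108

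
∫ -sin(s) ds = cos(s) + C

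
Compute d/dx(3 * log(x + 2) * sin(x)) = 3*(x*log(x + 2)*cos(x) + 2*log(x + 2)*cos(x) + sin(x))/(x + 2)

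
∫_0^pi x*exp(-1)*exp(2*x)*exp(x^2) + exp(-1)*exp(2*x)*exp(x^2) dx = -exp(-1)/2 + exp(-2 + (1 + pi)^2)/2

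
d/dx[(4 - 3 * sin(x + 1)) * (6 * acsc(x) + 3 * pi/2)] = (-36*x^2*sqrt(1 - 1/x^2)*cos(x + 1)*acsc(x) - 9*pi*x^2*sqrt(1 - 1/x^2)*cos(x + 1) + 36*sin(x + 1) - 48)/(2*x^2*sqrt(1 - 1/x^2))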